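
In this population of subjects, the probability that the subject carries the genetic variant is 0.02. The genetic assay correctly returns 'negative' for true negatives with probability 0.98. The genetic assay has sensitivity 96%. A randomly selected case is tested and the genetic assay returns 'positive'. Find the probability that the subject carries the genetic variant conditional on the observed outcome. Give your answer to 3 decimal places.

P(H | E) ≈ 0.495

Let H be the event that the subject carries the genetic variant. P(H) = 0.02, so P(¬H) = 0.98. With E the 'positive' result, P(E|H) = 0.96 and P(E|¬H) = 0.02.
P(E) = 0.96·0.02 + 0.02·0.98 = 0.019200 + 0.019600 = 0.038800.
By Bayes' theorem, P(H|E) = 0.019200 / 0.038800 = 0.495.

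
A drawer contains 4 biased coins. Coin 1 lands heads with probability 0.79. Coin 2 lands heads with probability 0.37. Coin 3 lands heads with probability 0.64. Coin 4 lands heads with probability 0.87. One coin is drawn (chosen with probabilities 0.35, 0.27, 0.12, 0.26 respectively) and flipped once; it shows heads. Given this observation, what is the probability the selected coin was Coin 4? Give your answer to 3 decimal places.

Posterior probability ≈ 0.333

P(heads|C1) = 0.79; P(heads|C2) = 0.37; P(heads|C3) = 0.64; P(heads|C4) = 0.87.
Prior × likelihood for each source: 0.35·0.79=0.2765, 0.27·0.37=0.09990, 0.12·0.64=0.07680, 0.26·0.87=0.2262. Summing gives P(heads) = 0.67940.
P(Coin 4 | heads) = 0.2262 / 0.67940 = 0.333.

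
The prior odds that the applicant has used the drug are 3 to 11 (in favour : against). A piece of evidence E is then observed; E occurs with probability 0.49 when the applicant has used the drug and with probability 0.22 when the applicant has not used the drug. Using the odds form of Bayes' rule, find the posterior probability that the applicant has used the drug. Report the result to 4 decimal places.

Posterior probability ≈ 0.3779

Prior odds = 3/11 = 0.27273. In log-odds, ln(0.27273) = -1.2993.
Add log likelihood ratio: ln(2.2273) = 0.80078.
Posterior log-odds = -0.49851, so posterior odds = exp(-0.49851) = 0.60744. Converting, P(H|E) = 0.60744/1.6074 = 0.3779.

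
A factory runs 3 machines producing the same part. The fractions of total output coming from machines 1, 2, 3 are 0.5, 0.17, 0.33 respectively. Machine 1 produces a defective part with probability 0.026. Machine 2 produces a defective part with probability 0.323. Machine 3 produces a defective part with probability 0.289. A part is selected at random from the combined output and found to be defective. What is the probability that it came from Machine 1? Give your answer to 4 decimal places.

P(defective|M1) = 0.026; P(defective|M2) = 0.323; P(defective|M3) = 0.289.
Prior × likelihood for each source: 0.5·0.026=0.01300, 0.17·0.323=0.05491, 0.33·0.289=0.09537. Summing gives P(defective) = 0.16328.
P(Machine 1 | defective) = 0.01300 / 0.16328 = 0.0796.

Posterior probability ≈ 0.0796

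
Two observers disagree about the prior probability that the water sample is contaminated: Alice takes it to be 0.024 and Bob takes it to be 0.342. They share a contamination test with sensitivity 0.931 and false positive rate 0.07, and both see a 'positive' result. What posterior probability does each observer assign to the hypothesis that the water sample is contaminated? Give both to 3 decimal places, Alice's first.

The likelihood ratio for a 'positive' result is 0.931/0.07 = 13.300.
Alice: prior odds 0.024/0.976 = 0.024590; posterior odds 0.32705; posterior probability 0.246.
Bob: prior odds 0.342/0.658 = 0.51976; posterior odds 6.9128; posterior probability 0.874.

Alice: 0.246; Bob: 0.874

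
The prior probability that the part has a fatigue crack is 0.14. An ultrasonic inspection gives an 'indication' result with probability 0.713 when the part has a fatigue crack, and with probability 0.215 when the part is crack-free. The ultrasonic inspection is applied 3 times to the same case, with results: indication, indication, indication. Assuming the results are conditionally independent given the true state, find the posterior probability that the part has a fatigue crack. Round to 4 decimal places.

With H the event that the part has a fatigue crack, the joint likelihood of the observed sequence is P(data|H) = 0.713·0.713·0.713 = 0.36247 and P(data|¬H) = 0.215·0.215·0.215 = 0.0099384.
Bayes: P(H|data) = 0.14·0.36247 / (0.14·0.36247 + 0.86·0.0099384) = 0.050745/0.059292 = 0.8558.

Posterior P(H) ≈ 0.8558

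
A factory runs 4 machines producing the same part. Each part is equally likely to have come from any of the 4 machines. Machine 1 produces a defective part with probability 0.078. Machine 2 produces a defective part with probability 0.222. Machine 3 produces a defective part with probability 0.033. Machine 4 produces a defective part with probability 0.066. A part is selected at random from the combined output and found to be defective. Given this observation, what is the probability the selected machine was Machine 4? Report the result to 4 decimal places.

P(defective|M1) = 0.078; P(defective|M2) = 0.222; P(defective|M3) = 0.033; P(defective|M4) = 0.066.
Prior × likelihood for each source: 0.25·0.078=0.01950, 0.25·0.222=0.05550, 0.25·0.033=0.008250, 0.25·0.066=0.01650. Summing gives P(defective) = 0.099750.
P(Machine 4 | defective) = 0.01650 / 0.099750 = 0.1654.

Posterior probability ≈ 0.1654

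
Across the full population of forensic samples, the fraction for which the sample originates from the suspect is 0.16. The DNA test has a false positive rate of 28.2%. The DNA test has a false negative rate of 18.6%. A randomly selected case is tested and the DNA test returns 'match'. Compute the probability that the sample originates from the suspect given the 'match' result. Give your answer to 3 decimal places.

P(H | E) ≈ 0.355

Let H be the event that the sample originates from the suspect. P(H) = 0.16, so P(¬H) = 0.84. With E the 'match' result, P(E|H) = 0.814 and P(E|¬H) = 0.282.
P(E) = 0.814·0.16 + 0.282·0.84 = 0.13024 + 0.23688 = 0.36712.
By Bayes' theorem, P(H|E) = 0.13024 / 0.36712 = 0.355.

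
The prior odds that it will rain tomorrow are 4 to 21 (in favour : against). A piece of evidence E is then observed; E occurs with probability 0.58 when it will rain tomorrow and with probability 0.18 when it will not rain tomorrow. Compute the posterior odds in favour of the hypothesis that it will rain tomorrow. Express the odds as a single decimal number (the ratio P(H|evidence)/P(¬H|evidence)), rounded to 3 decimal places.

Posterior odds ≈ 0.614

Prior odds = 4/21 = 0.19048. In log-odds, ln(0.19048) = -1.6582.
Add log likelihood ratio: ln(3.2222) = 1.1701.
Posterior log-odds = -0.48816, so posterior odds = exp(-0.48816) = 0.61376.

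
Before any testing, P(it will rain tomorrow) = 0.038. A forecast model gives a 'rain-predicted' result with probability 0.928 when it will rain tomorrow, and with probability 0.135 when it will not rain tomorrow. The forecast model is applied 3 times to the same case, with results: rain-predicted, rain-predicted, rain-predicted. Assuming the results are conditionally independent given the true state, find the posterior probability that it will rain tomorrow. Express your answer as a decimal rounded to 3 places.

With H the event that it will rain tomorrow, the joint likelihood of the observed sequence is P(data|H) = 0.928·0.928·0.928 = 0.79918 and P(data|¬H) = 0.135·0.135·0.135 = 0.0024604.
Bayes: P(H|data) = 0.038·0.79918 / (0.038·0.79918 + 0.962·0.0024604) = 0.030369/0.032736 = 0.9277.

Posterior P(H) ≈ 0.928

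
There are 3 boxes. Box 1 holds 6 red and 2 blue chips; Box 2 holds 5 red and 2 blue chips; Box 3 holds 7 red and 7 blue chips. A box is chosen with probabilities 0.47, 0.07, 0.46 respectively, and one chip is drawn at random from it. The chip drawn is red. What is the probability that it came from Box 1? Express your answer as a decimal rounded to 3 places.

Posterior probability ≈ 0.557

Tabulate prior·likelihood by source: [1] prior 0.47, lik 0.75, product 0.3525; [2] prior 0.07, lik 0.7143, product 0.05000; [3] prior 0.46, lik 0.5, product 0.2300.
Normalizing constant = 0.63250; the posterior for Box 1 is its product over the sum, 0.3525/0.63250 = 0.557.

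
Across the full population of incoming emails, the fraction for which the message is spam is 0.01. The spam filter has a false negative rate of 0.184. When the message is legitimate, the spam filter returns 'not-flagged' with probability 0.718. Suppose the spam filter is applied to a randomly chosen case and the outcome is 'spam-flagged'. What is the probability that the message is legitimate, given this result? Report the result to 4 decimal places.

Write H for 'the message is spam'. Prior odds H:¬H = 0.01/0.99 = 0.010101. For the 'spam-flagged' outcome, the likelihood ratio is 0.816/0.282 = 2.8936.
Posterior odds = 0.010101 × 2.8936 = 0.029228, so P(H|E) = 0.029228/(1+0.029228) = 0.0284. Then P(¬H|E) = 1 − 0.0284 = 0.9716.

P(¬H | E) ≈ 0.9716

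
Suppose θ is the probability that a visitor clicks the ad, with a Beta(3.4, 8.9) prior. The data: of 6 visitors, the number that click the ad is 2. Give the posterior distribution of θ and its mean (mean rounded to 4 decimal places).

Observing 2 successes and 4 failures updates Beta(3.4, 8.9) by adding the success and failure counts to the two shape parameters: α = 3.4+2 = 5.4, β = 8.9+4 = 12.9.
E[θ | data] = 5.4/(5.4+12.9) = 0.2951.

Posterior: Beta(5.4, 12.9); mean ≈ 0.2951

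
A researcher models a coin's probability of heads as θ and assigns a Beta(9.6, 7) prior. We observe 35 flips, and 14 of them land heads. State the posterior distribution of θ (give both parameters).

The binomial likelihood is conjugate to the Beta prior: with 14 successes and 21 failures, the posterior is Beta(9.6+14, 7+21) = Beta(23.6, 28).

Posterior: Beta(23.6, 28)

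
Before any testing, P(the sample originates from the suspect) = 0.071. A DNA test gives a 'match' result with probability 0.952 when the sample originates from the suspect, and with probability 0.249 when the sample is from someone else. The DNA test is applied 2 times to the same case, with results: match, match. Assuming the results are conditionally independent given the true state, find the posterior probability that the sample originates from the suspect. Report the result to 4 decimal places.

Let H be the event that the sample originates from the suspect; start with P(H) = 0.071. P('match'|H) = 0.952, P('match'|¬H) = 0.249.
Update on result 1 ('match'): P(H) ← 0.952·0.0710 / (0.952·0.0710 + 0.249·0.9290) = 0.067592/0.29891 = 0.2261.
Update on result 2 ('match'): P(H) ← 0.952·0.2261 / (0.952·0.2261 + 0.249·0.7739) = 0.21527/0.40797 = 0.5277.

Posterior P(H) ≈ 0.5277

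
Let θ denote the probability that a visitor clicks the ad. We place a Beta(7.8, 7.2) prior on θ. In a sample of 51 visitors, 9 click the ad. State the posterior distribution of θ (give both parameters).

Posterior: Beta(16.8, 49.2)

Observing 9 successes and 42 failures updates Beta(7.8, 7.2) by adding the success and failure counts to the two shape parameters: α = 7.8+9 = 16.8, β = 7.2+42 = 49.2.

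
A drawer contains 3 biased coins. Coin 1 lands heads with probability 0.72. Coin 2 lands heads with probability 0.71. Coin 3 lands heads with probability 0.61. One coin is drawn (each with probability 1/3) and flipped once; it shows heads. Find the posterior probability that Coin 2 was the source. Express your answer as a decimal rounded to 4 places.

P(heads|C1) = 0.72; P(heads|C2) = 0.71; P(heads|C3) = 0.61.
Prior × likelihood for each source: 0.333333·0.72=0.2400, 0.333333·0.71=0.2367, 0.333333·0.61=0.2033. Summing gives P(heads) = 0.68000.
P(Coin 2 | heads) = 0.2367 / 0.68000 = 0.3480.

Posterior probability ≈ 0.3480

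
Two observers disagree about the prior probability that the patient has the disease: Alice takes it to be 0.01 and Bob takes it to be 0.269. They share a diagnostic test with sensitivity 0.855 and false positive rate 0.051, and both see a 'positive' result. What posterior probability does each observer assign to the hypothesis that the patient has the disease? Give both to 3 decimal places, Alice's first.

Alice: 0.145; Bob: 0.861

The likelihood ratio for a 'positive' result is 0.855/0.051 = 16.765.
Alice: prior odds 0.01/0.99 = 0.010101; posterior odds 0.16934; posterior probability 0.145.
Bob: prior odds 0.269/0.731 = 0.36799; posterior odds 6.1692; posterior probability 0.861.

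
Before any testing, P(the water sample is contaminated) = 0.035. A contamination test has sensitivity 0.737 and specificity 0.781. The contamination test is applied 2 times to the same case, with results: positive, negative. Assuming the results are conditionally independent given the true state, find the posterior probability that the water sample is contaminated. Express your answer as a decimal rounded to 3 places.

Let H be the event that the water sample is contaminated; start with P(H) = 0.035. P('positive'|H) = 0.737, P('positive'|¬H) = 0.219.
Update on result 1 ('positive'): P(H) ← 0.737·0.0350 / (0.737·0.0350 + 0.219·0.9650) = 0.025795/0.23713 = 0.1088.
Update on result 2 ('negative'): P(H) ← 0.263·0.1088 / (0.263·0.1088 + 0.781·0.8912) = 0.028609/0.72465 = 0.0395.

Posterior P(H) ≈ 0.039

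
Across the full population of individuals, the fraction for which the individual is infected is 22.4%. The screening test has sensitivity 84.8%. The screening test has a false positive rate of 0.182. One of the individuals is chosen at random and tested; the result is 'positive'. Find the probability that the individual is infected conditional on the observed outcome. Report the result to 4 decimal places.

P(H | E) ≈ 0.5736

Write H for 'the individual is infected'. Prior odds H:¬H = 0.224/0.776 = 0.28866. For the 'positive' outcome, the likelihood ratio is 0.848/0.182 = 4.6593.
Posterior odds = 0.28866 × 4.6593 = 1.3450, so P(H|E) = 1.3450/(1+1.3450) = 0.5736.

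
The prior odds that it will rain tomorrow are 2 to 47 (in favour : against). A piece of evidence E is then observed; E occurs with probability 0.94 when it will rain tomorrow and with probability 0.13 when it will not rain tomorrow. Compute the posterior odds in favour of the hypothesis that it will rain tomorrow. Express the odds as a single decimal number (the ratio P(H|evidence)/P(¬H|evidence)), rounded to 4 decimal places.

Posterior odds ≈ 0.3077

Prior odds = 2/47 = 0.042553.
Likelihood ratio for E = 0.94/0.13 = 7.2308.
Posterior odds = prior odds × LR = 0.30769.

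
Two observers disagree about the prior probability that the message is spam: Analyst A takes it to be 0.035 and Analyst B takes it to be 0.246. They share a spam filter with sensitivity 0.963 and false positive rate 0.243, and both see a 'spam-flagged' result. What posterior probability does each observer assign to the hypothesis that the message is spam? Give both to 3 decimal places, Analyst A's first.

Analyst A: 0.126; Analyst B: 0.564

The likelihood ratio for a 'spam-flagged' result is 0.963/0.243 = 3.9630.
Analyst A: prior odds 0.035/0.965 = 0.036269; posterior odds 0.14373; posterior probability 0.126.
Analyst B: prior odds 0.246/0.754 = 0.32626; posterior odds 1.2930; posterior probability 0.564.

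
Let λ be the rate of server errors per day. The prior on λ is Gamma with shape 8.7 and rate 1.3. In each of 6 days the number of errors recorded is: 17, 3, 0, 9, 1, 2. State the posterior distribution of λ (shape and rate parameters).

Total count ∑xᵢ = 32 over n = 6 days.
Gamma is conjugate to the Poisson likelihood: posterior is Gamma(shape = 8.7+32 = 40.7, rate = 1.3+6 = 7.3).

Posterior: Gamma(shape=40.7, rate=7.3)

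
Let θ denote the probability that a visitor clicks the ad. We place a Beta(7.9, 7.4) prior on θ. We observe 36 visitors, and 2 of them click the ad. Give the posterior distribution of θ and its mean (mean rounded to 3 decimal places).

Posterior: Beta(9.9, 41.4); mean ≈ 0.193

Observing 2 successes and 34 failures updates Beta(7.9, 7.4) by adding the success and failure counts to the two shape parameters: α = 7.9+2 = 9.9, β = 7.4+34 = 41.4.
E[θ | data] = 9.9/(9.9+41.4) = 0.193.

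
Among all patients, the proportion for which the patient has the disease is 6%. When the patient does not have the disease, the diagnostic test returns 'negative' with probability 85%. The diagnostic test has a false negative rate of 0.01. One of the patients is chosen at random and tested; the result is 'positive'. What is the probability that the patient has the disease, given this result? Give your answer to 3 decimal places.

Write H for 'the patient has the disease'. Prior odds H:¬H = 0.06/0.94 = 0.063830. For the 'positive' outcome, the likelihood ratio is 0.99/0.15 = 6.6000.
Posterior odds = 0.063830 × 6.6000 = 0.42128, so P(H|E) = 0.42128/(1+0.42128) = 0.296.

P(H | E) ≈ 0.296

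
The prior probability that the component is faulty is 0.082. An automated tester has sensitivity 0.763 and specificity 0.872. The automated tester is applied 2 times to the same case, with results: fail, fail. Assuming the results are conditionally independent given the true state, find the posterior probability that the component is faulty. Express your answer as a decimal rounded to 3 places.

With H the event that the component is faulty, the joint likelihood of the observed sequence is P(data|H) = 0.763·0.763 = 0.58217 and P(data|¬H) = 0.128·0.128 = 0.016384.
Bayes: P(H|data) = 0.082·0.58217 / (0.082·0.58217 + 0.918·0.016384) = 0.047738/0.062778 = 0.7604.

Posterior P(H) ≈ 0.760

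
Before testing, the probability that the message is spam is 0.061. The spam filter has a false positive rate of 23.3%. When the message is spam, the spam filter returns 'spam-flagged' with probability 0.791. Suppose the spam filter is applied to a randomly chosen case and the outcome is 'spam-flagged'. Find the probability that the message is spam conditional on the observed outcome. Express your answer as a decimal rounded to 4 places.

P(H | E) ≈ 0.1807

Write H for 'the message is spam'. Prior odds H:¬H = 0.061/0.939 = 0.064963. For the 'spam-flagged' outcome, the likelihood ratio is 0.791/0.233 = 3.3948.
Posterior odds = 0.064963 × 3.3948 = 0.22054, so P(H|E) = 0.22054/(1+0.22054) = 0.1807.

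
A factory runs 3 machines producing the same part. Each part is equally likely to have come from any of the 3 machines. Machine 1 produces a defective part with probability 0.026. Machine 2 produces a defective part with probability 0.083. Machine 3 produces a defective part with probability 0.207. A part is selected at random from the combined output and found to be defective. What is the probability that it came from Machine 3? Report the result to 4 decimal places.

P(defective|M1) = 0.026; P(defective|M2) = 0.083; P(defective|M3) = 0.207.
Prior × likelihood for each source: 0.333333·0.026=0.008667, 0.333333·0.083=0.02767, 0.333333·0.207=0.06900. Summing gives P(defective) = 0.10533.
P(Machine 3 | defective) = 0.06900 / 0.10533 = 0.6551.

Posterior probability ≈ 0.6551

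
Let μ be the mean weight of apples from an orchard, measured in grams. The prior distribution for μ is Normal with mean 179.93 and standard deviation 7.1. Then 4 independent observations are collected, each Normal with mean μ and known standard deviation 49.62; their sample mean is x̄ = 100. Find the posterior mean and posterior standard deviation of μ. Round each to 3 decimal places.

With known σ, the Normal prior is conjugate. Weight on the data is w = (n/σ²)/(n/σ² + 1/τ₀²) = 0.00162460/(0.00162460+0.0198373) = 0.075697.
Posterior mean = w·x̄ + (1−w)·μ₀ = 0.075697·100 + 0.92430·179.93 = 173.880. Posterior variance = 1/(0.00162460+0.0198373) = 46.5941, so SD = 6.826.

Posterior mean ≈ 173.880; posterior SD ≈ 6.826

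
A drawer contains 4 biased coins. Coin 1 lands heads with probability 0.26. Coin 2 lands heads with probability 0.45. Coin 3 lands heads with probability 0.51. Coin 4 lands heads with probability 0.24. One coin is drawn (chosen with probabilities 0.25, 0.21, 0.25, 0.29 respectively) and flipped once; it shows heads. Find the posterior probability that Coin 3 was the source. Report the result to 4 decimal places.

Posterior probability ≈ 0.3575

Tabulate prior·likelihood by source: [1] prior 0.25, lik 0.26, product 0.06500; [2] prior 0.21, lik 0.45, product 0.09450; [3] prior 0.25, lik 0.51, product 0.1275; [4] prior 0.29, lik 0.24, product 0.06960.
Normalizing constant = 0.35660; the posterior for Coin 3 is its product over the sum, 0.1275/0.35660 = 0.3575.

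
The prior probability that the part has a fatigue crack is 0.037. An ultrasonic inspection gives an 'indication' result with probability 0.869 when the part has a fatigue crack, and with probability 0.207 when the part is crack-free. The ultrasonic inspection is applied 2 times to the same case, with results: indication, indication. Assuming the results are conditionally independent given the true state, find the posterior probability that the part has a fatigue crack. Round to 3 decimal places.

With H the event that the part has a fatigue crack, the joint likelihood of the observed sequence is P(data|H) = 0.869·0.869 = 0.75516 and P(data|¬H) = 0.207·0.207 = 0.042849.
Bayes: P(H|data) = 0.037·0.75516 / (0.037·0.75516 + 0.963·0.042849) = 0.027941/0.069205 = 0.4037.

Posterior P(H) ≈ 0.404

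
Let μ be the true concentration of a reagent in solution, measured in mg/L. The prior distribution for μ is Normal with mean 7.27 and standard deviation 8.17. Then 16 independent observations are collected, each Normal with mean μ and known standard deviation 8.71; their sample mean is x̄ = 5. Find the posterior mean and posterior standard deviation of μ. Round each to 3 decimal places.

Posterior mean ≈ 5.151; posterior SD ≈ 2.104

With known σ, the Normal prior is conjugate. Weight on the data is w = (n/σ²)/(n/σ² + 1/τ₀²) = 0.210903/(0.210903+0.0149815) = 0.93368.
Posterior mean = w·x̄ + (1−w)·μ₀ = 0.93368·5 + 0.066324·7.27 = 5.151. Posterior variance = 1/(0.210903+0.0149815) = 4.42703, so SD = 2.104.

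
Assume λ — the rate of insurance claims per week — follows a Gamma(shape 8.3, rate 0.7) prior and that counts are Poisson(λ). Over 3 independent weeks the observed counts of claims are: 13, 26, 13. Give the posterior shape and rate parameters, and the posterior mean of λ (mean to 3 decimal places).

Posterior: Gamma(shape=60.3, rate=3.7); mean ≈ 16.297

Total count ∑xᵢ = 52 over n = 3 weeks.
Gamma is conjugate to the Poisson likelihood: posterior is Gamma(shape = 8.3+52 = 60.3, rate = 0.7+3 = 3.7).
Posterior mean = shape/rate = 60.3/3.7 = 16.297.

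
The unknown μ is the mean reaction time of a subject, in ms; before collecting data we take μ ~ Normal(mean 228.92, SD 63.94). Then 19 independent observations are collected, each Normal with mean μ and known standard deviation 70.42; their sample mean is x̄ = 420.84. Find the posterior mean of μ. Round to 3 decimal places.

Posterior mean ≈ 409.323

Prior precision 1/τ₀² = 1/63.94² = 0.00024460; data precision n/σ² = 19/70.42² = 0.00383144.
Posterior precision = 0.00024460 + 0.00383144 = 0.00407603.
Posterior mean = (0.00024460·228.92 + 0.00383144·420.84) / 0.00407603 = 409.323.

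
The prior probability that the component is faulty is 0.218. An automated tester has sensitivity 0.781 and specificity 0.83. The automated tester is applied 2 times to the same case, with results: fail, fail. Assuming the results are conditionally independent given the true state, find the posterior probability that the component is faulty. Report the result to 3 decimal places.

With H the event that the component is faulty, the joint likelihood of the observed sequence is P(data|H) = 0.781·0.781 = 0.60996 and P(data|¬H) = 0.17·0.17 = 0.028900.
Bayes: P(H|data) = 0.218·0.60996 / (0.218·0.60996 + 0.782·0.028900) = 0.13297/0.15557 = 0.8547.

Posterior P(H) ≈ 0.855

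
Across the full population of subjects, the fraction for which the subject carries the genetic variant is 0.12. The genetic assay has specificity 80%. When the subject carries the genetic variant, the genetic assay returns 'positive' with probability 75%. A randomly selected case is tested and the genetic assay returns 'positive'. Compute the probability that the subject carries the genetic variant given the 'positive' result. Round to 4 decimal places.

Let H be the event that the subject carries the genetic variant. P(H) = 0.12, so P(¬H) = 0.88. With E the 'positive' result, P(E|H) = 0.75 and P(E|¬H) = 0.2.
P(E) = 0.75·0.12 + 0.2·0.88 = 0.090000 + 0.17600 = 0.26600.
By Bayes' theorem, P(H|E) = 0.090000 / 0.26600 = 0.3383.

P(H | E) ≈ 0.3383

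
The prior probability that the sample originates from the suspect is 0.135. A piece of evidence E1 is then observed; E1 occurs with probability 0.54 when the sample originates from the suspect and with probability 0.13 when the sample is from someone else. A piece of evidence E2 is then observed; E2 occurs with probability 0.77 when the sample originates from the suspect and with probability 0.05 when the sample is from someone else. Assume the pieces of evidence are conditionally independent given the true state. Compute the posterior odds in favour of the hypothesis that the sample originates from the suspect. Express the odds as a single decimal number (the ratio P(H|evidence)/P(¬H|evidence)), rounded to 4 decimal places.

Posterior odds ≈ 9.9836

Prior odds = 0.135/(1−0.135) = 0.15607.
Likelihood ratio for E1 = 0.54/0.13 = 4.1538.
Likelihood ratio for E2 = 0.77/0.05 = 15.400.
Posterior odds = prior odds × LR₁ × LR₂ = 9.9836.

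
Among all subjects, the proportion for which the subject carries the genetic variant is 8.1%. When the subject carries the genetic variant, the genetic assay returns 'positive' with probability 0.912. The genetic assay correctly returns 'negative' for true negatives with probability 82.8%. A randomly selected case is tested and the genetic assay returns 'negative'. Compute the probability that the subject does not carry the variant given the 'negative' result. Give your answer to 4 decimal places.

P(¬H | E) ≈ 0.9907

Let H be the event that the subject carries the genetic variant. P(H) = 0.081, so P(¬H) = 0.919. With E the 'negative' result, P(E|H) = 0.088 and P(E|¬H) = 0.828.
P(E) = 0.088·0.081 + 0.828·0.919 = 0.0071280 + 0.76093 = 0.76806.
By Bayes' theorem, P(H|E) = 0.0071280 / 0.76806 = 0.0093. Hence P(¬H|E) = 1 − 0.0093 = 0.9907.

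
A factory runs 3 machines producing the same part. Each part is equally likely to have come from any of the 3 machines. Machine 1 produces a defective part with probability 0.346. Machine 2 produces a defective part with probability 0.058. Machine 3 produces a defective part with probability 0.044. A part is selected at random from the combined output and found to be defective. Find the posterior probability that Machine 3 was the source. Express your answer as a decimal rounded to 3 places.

Tabulate prior·likelihood by source: [1] prior 0.333333, lik 0.346, product 0.1153; [2] prior 0.333333, lik 0.058, product 0.01933; [3] prior 0.333333, lik 0.044, product 0.01467.
Normalizing constant = 0.14933; the posterior for Machine 3 is its product over the sum, 0.01467/0.14933 = 0.098.

Posterior probability ≈ 0.098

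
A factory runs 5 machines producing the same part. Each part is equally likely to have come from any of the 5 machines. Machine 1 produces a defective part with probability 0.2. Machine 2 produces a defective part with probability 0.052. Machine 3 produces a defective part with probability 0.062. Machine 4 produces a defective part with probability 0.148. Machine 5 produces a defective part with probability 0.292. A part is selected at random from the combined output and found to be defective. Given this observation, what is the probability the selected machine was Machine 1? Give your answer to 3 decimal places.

Posterior probability ≈ 0.265

Tabulate prior·likelihood by source: [1] prior 0.2, lik 0.2, product 0.04000; [2] prior 0.2, lik 0.052, product 0.01040; [3] prior 0.2, lik 0.062, product 0.01240; [4] prior 0.2, lik 0.148, product 0.02960; [5] prior 0.2, lik 0.292, product 0.05840.
Normalizing constant = 0.15080; the posterior for Machine 1 is its product over the sum, 0.04000/0.15080 = 0.265.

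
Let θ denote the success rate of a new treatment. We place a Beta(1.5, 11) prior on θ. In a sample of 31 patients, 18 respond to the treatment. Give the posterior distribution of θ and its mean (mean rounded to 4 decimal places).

The binomial likelihood is conjugate to the Beta prior: with 18 successes and 13 failures, the posterior is Beta(1.5+18, 11+13) = Beta(19.5, 24).
Posterior mean = α/(α+β) = 19.5/43.5 = 0.4483.

Posterior: Beta(19.5, 24); mean ≈ 0.4483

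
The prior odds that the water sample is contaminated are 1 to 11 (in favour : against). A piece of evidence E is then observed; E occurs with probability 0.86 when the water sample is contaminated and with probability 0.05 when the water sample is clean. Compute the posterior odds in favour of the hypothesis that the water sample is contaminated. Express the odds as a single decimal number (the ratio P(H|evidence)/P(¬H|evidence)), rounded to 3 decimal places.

Posterior odds ≈ 1.564

Prior odds = 1/11 = 0.090909.
Likelihood ratio for E = 0.86/0.05 = 17.200.
Posterior odds = prior odds × LR = 1.5636.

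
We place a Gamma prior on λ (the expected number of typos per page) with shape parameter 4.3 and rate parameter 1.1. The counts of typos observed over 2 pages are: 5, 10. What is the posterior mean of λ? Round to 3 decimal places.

Posterior mean ≈ 6.226

The Poisson likelihood adds the total count to the shape and the number of exposure periods to the rate. Here ∑xᵢ = 15 and n = 2, so shape 4.3→19.3 and rate 1.1→3.1.
Posterior mean = shape/rate = 19.3/3.1 = 6.226.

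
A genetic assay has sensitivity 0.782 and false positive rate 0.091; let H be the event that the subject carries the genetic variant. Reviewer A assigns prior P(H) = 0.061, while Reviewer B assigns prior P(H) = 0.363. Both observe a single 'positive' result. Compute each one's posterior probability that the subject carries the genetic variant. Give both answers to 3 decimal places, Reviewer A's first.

Reviewer A: 0.358; Reviewer B: 0.830

The likelihood ratio for a 'positive' result is 0.782/0.091 = 8.5934.
Reviewer A: prior odds 0.061/0.939 = 0.064963; posterior odds 0.55825; posterior probability 0.358.
Reviewer B: prior odds 0.363/0.637 = 0.56986; posterior odds 4.8970; posterior probability 0.830.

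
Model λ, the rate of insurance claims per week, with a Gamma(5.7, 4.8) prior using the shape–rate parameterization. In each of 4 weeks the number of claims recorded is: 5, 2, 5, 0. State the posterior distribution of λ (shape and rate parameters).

Total count ∑xᵢ = 12 over n = 4 weeks.
Gamma is conjugate to the Poisson likelihood: posterior is Gamma(shape = 5.7+12 = 17.7, rate = 4.8+4 = 8.8).

Posterior: Gamma(shape=17.7, rate=8.8)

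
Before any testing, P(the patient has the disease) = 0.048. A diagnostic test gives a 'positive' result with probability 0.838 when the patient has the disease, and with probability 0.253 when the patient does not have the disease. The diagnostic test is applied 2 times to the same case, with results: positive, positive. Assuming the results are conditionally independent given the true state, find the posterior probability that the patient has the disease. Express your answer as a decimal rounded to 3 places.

Let H be the event that the patient has the disease; start with P(H) = 0.048. P('positive'|H) = 0.838, P('positive'|¬H) = 0.253.
Update on result 1 ('positive'): P(H) ← 0.838·0.0480 / (0.838·0.0480 + 0.253·0.9520) = 0.040224/0.28108 = 0.1431.
Update on result 2 ('positive'): P(H) ← 0.838·0.1431 / (0.838·0.1431 + 0.253·0.8569) = 0.11992/0.33672 = 0.3562.

Posterior P(H) ≈ 0.356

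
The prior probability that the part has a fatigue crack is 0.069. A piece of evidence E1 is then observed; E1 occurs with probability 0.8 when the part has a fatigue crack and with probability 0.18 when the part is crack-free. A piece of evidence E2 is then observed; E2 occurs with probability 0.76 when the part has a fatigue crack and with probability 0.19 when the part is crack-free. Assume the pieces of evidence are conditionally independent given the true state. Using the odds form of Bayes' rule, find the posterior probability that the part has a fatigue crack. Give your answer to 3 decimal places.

Prior odds = 0.069/(1−0.069) = 0.074114. In log-odds, ln(0.074114) = -2.6022.
Add log likelihood ratios: ln(4.4444) + ln(4.0000) = 2.8779.
Posterior log-odds = 0.27580, so posterior odds = exp(0.27580) = 1.3176. Converting, P(H|E) = 1.3176/2.3176 = 0.569.

Posterior probability ≈ 0.569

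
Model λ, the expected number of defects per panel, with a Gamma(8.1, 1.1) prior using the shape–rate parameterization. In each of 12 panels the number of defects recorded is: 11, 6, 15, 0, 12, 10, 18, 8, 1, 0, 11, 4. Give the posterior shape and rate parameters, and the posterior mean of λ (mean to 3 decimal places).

Posterior: Gamma(shape=104.1, rate=13.1); mean ≈ 7.947

Total count ∑xᵢ = 96 over n = 12 panels.
Gamma is conjugate to the Poisson likelihood: posterior is Gamma(shape = 8.1+96 = 104.1, rate = 1.1+12 = 13.1).
Posterior mean = shape/rate = 104.1/13.1 = 7.947.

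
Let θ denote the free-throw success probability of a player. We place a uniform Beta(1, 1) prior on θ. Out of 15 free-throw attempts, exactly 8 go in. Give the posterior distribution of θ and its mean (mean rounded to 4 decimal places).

Posterior: Beta(9, 8); mean ≈ 0.5294

Observing 8 successes and 7 failures updates Beta(1, 1) by adding the success and failure counts to the two shape parameters: α = 1+8 = 9, β = 1+7 = 8.
E[θ | data] = 9/(9+8) = 0.5294.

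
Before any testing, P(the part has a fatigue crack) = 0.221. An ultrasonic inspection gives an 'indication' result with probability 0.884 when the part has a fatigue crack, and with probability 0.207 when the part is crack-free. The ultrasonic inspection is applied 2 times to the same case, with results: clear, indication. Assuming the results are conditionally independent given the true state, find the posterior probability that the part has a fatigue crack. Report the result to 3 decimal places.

Posterior P(H) ≈ 0.151

Let H be the event that the part has a fatigue crack; start with P(H) = 0.221. P('indication'|H) = 0.884, P('indication'|¬H) = 0.207.
Update on result 1 ('clear'): P(H) ← 0.116·0.2210 / (0.116·0.2210 + 0.793·0.7790) = 0.025636/0.64338 = 0.0398.
Update on result 2 ('indication'): P(H) ← 0.884·0.0398 / (0.884·0.0398 + 0.207·0.9602) = 0.035224/0.23398 = 0.1505.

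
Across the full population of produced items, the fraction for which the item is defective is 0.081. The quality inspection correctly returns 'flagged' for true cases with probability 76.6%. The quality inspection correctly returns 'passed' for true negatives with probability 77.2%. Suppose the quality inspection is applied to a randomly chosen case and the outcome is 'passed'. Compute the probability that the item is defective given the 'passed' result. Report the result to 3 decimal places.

Write H for 'the item is defective'. Prior odds H:¬H = 0.081/0.919 = 0.088139. For the 'passed' outcome, the likelihood ratio is 0.234/0.772 = 0.30311.
Posterior odds = 0.088139 × 0.30311 = 0.026716, so P(H|E) = 0.026716/(1+0.026716) = 0.026.

P(H | E) ≈ 0.026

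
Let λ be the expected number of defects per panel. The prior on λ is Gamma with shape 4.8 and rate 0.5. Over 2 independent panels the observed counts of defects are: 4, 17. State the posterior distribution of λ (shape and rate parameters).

The Poisson likelihood adds the total count to the shape and the number of exposure periods to the rate. Here ∑xᵢ = 21 and n = 2, so shape 4.8→25.8 and rate 0.5→2.5.

Posterior: Gamma(shape=25.8, rate=2.5)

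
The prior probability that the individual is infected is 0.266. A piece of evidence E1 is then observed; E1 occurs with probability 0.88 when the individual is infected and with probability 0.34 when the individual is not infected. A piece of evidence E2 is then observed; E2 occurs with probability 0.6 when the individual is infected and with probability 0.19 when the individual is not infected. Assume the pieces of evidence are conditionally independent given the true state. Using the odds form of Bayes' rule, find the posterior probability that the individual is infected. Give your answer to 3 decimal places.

Prior odds = 0.266/(1−0.266) = 0.36240. In log-odds, ln(0.36240) = -1.0150.
Add log likelihood ratios: ln(2.5882) + ln(3.1579) = 2.1009.
Posterior log-odds = 1.0859, so posterior odds = exp(1.0859) = 2.9620. Converting, P(H|E) = 2.9620/3.9620 = 0.748.

Posterior probability ≈ 0.748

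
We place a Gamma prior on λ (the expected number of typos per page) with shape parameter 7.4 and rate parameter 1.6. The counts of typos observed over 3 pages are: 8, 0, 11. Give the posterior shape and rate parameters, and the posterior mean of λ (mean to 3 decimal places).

Posterior: Gamma(shape=26.4, rate=4.6); mean ≈ 5.739

Total count ∑xᵢ = 19 over n = 3 pages.
Gamma is conjugate to the Poisson likelihood: posterior is Gamma(shape = 7.4+19 = 26.4, rate = 1.6+3 = 4.6).
E[λ | data] = 26.4/4.6 = 5.739.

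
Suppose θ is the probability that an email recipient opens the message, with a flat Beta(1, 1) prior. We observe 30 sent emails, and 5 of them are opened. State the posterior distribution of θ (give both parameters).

The binomial likelihood is conjugate to the Beta prior: with 5 successes and 25 failures, the posterior is Beta(1+5, 1+25) = Beta(6, 26).

Posterior: Beta(6, 26)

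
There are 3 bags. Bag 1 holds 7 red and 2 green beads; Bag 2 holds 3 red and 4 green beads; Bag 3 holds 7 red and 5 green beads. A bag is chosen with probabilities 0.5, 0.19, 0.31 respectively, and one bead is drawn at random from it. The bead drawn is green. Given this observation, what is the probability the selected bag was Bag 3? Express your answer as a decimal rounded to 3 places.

Posterior probability ≈ 0.370

P(green|Bag 1) = 0.2222; P(green|Bag 2) = 0.5714; P(green|Bag 3) = 0.4167.
Prior × likelihood for each source: 0.5·0.2222=0.1111, 0.19·0.5714=0.1086, 0.31·0.4167=0.1292. Summing gives P(green) = 0.34885.
P(Bag 3 | green) = 0.1292 / 0.34885 = 0.370.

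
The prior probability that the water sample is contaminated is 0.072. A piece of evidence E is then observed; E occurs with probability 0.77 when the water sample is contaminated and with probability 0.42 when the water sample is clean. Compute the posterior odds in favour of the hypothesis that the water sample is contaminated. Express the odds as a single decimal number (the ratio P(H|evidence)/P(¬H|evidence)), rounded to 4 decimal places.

Posterior odds ≈ 0.1422

Prior odds = 0.072/(1−0.072) = 0.077586. In log-odds, ln(0.077586) = -2.5564.
Add log likelihood ratio: ln(1.8333) = 0.60614.
Posterior log-odds = -1.9502, so posterior odds = exp(-1.9502) = 0.14224.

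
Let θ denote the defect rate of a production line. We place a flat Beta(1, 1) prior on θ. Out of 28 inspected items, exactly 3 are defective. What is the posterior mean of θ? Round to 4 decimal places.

Posterior mean ≈ 0.1333

The binomial likelihood is conjugate to the Beta prior: with 3 successes and 25 failures, the posterior is Beta(1+3, 1+25) = Beta(4, 26).
E[θ | data] = 4/(4+26) = 0.1333.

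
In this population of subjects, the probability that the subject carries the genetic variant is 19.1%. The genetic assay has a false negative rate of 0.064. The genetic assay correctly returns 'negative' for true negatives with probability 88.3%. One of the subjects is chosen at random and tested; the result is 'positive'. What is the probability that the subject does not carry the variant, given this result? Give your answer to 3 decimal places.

Let H be the event that the subject carries the genetic variant. P(H) = 0.191, so P(¬H) = 0.809. With E the 'positive' result, P(E|H) = 0.936 and P(E|¬H) = 0.117.
P(E) = 0.936·0.191 + 0.117·0.809 = 0.17878 + 0.094653 = 0.27343.
By Bayes' theorem, P(H|E) = 0.17878 / 0.27343 = 0.654. Hence P(¬H|E) = 1 − 0.654 = 0.346.

P(¬H | E) ≈ 0.346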